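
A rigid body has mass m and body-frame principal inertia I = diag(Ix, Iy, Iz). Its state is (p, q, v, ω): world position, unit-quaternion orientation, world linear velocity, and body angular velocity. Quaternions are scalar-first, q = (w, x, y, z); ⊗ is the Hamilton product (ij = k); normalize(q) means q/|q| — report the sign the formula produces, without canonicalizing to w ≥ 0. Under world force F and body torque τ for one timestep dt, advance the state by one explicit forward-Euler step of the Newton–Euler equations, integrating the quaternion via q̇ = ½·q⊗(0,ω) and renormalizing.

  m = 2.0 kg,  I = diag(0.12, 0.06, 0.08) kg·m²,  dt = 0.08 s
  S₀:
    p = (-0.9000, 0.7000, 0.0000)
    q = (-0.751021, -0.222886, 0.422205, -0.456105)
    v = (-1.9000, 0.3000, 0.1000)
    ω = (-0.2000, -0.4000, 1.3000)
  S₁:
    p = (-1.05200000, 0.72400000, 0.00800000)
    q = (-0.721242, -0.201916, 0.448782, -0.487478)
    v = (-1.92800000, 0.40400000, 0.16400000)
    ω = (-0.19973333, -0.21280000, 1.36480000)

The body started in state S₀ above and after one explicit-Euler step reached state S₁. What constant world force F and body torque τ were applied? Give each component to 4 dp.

F = (-0.7000, 2.6000, 1.6000)
τ = (-0.0100, 0.1300, 0.0600)

Δv = v₁−v₀ = (-0.02800000, 0.10400000, 0.06400000)
m·(v₁−v₀)/dt = (-0.7000, 2.6000, 1.6000)
ω₁ − ω₀ = (0.00026667, 0.18720000, 0.06480000)
ω₀×(Iω₀) = (-0.0104, -0.0104, -0.0048)
applied torque τ = (-0.0100, 0.1300, 0.0600)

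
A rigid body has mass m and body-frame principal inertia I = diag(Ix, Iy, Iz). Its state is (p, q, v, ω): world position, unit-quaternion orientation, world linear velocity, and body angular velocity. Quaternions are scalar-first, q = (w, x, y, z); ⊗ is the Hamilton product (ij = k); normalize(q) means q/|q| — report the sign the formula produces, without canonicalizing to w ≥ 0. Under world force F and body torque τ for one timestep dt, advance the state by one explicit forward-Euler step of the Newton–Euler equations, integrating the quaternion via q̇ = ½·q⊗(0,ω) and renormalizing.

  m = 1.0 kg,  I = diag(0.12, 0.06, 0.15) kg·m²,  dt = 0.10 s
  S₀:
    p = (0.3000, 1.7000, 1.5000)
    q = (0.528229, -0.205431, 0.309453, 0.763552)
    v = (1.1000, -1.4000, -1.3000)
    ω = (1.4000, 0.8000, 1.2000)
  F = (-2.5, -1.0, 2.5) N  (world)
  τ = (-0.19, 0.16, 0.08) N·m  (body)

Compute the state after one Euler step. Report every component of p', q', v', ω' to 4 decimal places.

p' = p + v·dt = (0.4100, 1.5600, 1.3700)
new velocity v' = (0.8500, -1.5000, -1.0500)
gyro term ω×Iω = (0.0864, -0.0504, -0.0672)
(τ − ω×Iω)/I = (-2.3033, 3.5067, 0.9813)
new body rate ω' = (1.1697, 1.1507, 1.2981)
q⊗(0,ω) = (-0.8762214, 0.5000226, 1.7380732, 0.0362958)
q + ½dt·q⊗(0,ω), renormalized = (0.4820, -0.1795, 0.3944, 0.7615)

p' = (0.4100, 1.5600, 1.3700)
q' = (0.4820, -0.1795, 0.3944, 0.7615)
v' = (0.8500, -1.5000, -1.0500)
ω' = (1.1697, 1.1507, 1.2981)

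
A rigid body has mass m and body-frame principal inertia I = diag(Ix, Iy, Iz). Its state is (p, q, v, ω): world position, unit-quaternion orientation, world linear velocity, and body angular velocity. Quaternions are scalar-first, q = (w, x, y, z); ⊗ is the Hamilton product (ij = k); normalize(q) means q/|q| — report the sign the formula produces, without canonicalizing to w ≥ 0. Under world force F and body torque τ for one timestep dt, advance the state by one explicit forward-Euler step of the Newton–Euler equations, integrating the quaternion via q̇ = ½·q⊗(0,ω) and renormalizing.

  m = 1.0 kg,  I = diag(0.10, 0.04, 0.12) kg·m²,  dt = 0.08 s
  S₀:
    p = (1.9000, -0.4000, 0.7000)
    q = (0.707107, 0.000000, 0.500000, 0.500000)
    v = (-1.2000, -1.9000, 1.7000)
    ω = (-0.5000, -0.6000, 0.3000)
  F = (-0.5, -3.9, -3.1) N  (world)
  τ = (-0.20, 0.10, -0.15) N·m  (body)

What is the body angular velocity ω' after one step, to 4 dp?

precession coupling ω×(Iω) = (-0.0144, 0.0030, -0.0180)
angular accel α = (-1.8560, 2.4250, -1.1000)
ω + α·dt = (-0.6485, -0.4060, 0.2120)

ω' = (-0.6485, -0.4060, 0.2120)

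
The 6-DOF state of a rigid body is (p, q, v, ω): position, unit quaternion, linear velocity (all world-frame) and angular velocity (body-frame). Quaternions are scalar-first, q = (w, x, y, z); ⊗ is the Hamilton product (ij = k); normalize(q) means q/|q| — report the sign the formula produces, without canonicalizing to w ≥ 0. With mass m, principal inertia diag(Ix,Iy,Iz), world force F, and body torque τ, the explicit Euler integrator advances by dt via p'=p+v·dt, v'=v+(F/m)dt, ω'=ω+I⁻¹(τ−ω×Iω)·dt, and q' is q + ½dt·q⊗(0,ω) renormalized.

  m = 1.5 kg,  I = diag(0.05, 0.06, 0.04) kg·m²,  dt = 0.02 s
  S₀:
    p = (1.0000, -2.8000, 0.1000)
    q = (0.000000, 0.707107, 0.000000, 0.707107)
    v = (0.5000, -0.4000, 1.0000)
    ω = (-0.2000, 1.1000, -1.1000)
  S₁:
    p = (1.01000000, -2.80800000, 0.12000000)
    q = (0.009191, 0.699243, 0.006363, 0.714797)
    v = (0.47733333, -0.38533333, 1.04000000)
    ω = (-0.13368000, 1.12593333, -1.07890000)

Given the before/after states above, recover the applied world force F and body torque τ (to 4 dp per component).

Δv = v₁−v₀ = (-0.02266667, 0.01466667, 0.04000000)
F = m·Δv/dt = (-1.7000, 1.1000, 3.0000)
rate change Δω = (0.06632000, 0.02593333, 0.02110000)
I·α + gyro = (0.1900, 0.0800, 0.0400)

F = (-1.7000, 1.1000, 3.0000)
τ = (0.1900, 0.0800, 0.0400)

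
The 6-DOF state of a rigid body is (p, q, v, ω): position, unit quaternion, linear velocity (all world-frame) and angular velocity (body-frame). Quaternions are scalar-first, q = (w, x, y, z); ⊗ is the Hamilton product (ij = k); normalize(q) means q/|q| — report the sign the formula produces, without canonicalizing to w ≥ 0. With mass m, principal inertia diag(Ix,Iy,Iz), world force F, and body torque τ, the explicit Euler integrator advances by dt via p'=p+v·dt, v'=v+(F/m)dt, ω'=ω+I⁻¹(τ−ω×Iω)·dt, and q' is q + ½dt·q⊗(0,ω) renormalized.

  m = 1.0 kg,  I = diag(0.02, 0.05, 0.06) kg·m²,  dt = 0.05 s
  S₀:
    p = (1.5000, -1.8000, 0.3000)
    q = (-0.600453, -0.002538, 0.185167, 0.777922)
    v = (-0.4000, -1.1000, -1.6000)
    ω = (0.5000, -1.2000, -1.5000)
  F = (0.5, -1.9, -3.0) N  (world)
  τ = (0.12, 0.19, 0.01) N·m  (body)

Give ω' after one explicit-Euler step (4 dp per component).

ω' = (0.7550, -1.0400, -1.4767)

gyro term ω×Iω = (0.0180, 0.0300, -0.0180)
α = I⁻¹(τ − ω×Iω) = (5.1000, 3.2000, 0.4667)
ω + α·dt = (0.7550, -1.0400, -1.4767)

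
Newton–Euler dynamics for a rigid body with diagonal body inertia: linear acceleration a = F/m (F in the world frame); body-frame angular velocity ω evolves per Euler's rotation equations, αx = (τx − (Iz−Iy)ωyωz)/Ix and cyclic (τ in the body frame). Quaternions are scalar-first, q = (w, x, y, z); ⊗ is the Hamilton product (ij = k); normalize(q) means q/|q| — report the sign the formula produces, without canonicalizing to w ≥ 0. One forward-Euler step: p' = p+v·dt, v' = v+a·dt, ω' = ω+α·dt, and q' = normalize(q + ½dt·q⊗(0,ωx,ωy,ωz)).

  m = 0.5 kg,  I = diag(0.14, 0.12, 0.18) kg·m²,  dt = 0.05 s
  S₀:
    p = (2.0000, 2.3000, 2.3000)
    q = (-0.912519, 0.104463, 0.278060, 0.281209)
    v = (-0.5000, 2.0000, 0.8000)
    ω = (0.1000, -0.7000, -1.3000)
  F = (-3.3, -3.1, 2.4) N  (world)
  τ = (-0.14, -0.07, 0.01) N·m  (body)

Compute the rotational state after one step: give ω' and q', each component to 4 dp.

ω' = (0.0305, -0.7313, -1.2976)
q' = (-0.8982, 0.0980, 0.2979, 0.3081)

ω×(Iω) gyroscopic = (0.0546, 0.0052, 0.0014)
α = I⁻¹(τ − ω×Iω) = (-1.3900, -0.6267, 0.0478)
new body rate ω' = (0.0305, -0.7313, -1.2976)
Hamilton product q⊗(0,ω) = (0.5497674, -0.2558836, 0.8026861, 1.0853446)
q' = normalize(q + ½dt·q⊗(0,ω)) = (-0.8982, 0.0980, 0.2979, 0.3081)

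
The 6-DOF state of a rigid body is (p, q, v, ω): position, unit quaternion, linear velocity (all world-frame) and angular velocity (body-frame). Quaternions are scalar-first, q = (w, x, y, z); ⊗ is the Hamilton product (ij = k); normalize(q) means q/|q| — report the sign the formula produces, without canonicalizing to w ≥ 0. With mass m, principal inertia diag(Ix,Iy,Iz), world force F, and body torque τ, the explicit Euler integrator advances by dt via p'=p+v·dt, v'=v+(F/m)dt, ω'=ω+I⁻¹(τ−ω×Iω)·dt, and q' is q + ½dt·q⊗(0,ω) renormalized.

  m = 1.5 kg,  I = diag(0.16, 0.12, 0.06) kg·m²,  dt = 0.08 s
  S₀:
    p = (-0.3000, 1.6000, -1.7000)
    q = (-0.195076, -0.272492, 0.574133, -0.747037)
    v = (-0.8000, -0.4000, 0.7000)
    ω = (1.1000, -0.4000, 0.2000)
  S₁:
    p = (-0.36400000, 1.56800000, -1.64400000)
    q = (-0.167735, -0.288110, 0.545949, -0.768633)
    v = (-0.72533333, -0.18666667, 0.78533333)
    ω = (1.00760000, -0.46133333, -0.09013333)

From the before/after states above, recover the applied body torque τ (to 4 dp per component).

Δω = ω₁−ω₀ = (-0.09240000, -0.06133333, -0.29013333)
I·α + gyro = (-0.1800, -0.0700, -0.2000)

τ = (-0.1800, -0.0700, -0.2000)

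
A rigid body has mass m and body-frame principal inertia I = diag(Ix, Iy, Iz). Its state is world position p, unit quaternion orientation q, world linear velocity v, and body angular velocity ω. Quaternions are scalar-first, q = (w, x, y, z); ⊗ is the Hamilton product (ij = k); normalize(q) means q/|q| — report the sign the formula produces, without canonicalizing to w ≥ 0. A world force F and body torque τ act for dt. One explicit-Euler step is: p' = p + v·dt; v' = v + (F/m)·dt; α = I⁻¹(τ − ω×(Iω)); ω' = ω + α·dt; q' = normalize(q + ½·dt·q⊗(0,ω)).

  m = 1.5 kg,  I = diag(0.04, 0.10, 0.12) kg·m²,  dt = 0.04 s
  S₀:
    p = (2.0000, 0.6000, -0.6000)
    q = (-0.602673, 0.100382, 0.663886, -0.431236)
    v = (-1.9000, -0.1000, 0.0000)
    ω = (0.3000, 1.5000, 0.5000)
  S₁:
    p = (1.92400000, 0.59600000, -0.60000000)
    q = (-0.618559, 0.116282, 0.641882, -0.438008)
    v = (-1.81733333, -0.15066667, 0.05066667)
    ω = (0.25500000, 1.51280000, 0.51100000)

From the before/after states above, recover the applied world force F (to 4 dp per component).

F = (3.1000, -1.9000, 1.9000)

Δv = v₁−v₀ = (0.08266667, -0.05066667, 0.05066667)
F = m·Δv/dt = (3.1000, -1.9000, 1.9000)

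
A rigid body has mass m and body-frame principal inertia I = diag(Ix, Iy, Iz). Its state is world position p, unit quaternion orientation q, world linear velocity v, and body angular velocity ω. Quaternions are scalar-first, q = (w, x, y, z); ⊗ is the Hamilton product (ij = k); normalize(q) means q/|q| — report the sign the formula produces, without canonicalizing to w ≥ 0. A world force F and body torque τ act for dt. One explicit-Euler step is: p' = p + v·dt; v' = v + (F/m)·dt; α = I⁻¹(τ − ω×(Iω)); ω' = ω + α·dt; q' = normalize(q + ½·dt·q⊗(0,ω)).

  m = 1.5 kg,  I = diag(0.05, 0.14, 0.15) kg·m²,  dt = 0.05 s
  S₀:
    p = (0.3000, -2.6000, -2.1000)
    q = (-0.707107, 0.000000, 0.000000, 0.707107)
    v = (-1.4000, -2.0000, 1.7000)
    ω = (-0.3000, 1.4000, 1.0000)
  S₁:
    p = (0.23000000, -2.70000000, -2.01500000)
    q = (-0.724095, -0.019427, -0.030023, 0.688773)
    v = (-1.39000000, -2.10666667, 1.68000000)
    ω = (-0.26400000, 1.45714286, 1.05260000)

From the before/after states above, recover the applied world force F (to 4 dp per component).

F = (0.3000, -3.2000, -0.6000)

v₁ − v₀ = (0.01000000, -0.10666667, -0.02000000)
applied force F = (0.3000, -3.2000, -0.6000)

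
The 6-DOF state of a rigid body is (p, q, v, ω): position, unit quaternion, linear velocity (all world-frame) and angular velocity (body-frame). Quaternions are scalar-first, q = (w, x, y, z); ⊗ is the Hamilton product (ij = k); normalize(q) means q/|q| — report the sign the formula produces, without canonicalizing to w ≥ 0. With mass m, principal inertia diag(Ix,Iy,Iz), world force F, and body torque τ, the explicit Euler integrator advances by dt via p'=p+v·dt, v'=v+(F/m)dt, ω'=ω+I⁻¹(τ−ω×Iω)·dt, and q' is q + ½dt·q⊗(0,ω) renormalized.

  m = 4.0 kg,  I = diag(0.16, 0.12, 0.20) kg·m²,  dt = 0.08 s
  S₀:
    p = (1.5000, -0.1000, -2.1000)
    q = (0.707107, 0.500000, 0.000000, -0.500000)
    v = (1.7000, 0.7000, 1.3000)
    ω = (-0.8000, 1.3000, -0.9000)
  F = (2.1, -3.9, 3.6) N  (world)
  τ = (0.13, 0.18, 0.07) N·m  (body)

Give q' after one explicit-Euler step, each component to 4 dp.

q⊗(0,ω) = (-0.0500000, 0.0843144, 1.7692391, 0.0136037)
q + ½dt·q⊗(0,ω), renormalized = (0.7033, 0.5021, 0.0706, -0.4982)

q' = (0.7033, 0.5021, 0.0706, -0.4982)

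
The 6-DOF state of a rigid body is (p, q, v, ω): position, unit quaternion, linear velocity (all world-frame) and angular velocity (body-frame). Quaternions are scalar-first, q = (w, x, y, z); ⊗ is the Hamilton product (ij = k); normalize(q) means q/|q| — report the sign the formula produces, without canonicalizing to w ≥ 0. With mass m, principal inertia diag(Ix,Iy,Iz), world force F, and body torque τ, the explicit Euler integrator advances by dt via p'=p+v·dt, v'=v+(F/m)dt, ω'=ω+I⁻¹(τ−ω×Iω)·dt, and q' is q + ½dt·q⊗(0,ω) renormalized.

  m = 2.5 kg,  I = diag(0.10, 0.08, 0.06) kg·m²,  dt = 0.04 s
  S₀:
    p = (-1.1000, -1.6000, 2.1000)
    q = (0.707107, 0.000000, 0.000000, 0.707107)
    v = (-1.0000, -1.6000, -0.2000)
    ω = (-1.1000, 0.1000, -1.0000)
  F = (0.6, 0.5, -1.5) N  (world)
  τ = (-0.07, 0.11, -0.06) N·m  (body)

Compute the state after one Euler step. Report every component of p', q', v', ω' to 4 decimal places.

p' = (-1.1400, -1.6640, 2.0920)
q' = (0.7209, -0.0170, -0.0141, 0.6927)
v' = (-0.9904, -1.5920, -0.2240)
ω' = (-1.1288, 0.1330, -1.0415)

a = F/m = (0.2400, 0.2000, -0.6000)
p + v·dt = (-1.1400, -1.6640, 2.0920)
new velocity v' = (-0.9904, -1.5920, -0.2240)
angular accel α = (-0.7200, 0.8250, -1.0367)
ω + α·dt = (-1.1288, 0.1330, -1.0415)
2q̇ = q⊗(0,ω) = (0.7071070, -0.8485284, -0.7071070, -0.7071070)
updated quaternion q' = (0.7209, -0.0170, -0.0141, 0.6927)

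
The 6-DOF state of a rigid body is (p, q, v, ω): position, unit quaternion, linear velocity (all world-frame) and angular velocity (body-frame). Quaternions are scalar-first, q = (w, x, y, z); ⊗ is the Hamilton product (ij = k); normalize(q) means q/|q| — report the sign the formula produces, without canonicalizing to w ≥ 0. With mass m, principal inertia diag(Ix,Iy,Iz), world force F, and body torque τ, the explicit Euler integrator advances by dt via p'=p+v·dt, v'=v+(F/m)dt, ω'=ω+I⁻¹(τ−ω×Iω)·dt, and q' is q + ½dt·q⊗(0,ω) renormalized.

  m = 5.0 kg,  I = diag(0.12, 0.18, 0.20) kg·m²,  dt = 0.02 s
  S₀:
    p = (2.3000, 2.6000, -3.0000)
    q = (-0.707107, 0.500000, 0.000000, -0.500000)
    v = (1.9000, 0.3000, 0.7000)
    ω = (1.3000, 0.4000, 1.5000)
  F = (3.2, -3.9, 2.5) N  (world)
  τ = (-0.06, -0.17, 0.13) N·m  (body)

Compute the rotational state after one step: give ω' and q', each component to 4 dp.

ω' = (1.2880, 0.3984, 1.5099)
q' = (-0.7060, 0.4927, -0.0168, -0.5085)

precession coupling ω×(Iω) = (0.0120, -0.1560, 0.0312)
α = I⁻¹(τ − ω×Iω) = (-0.6000, -0.0778, 0.4940)
ω' = ω + α·dt = (1.2880, 0.3984, 1.5099)
q⊗(0,ω) = (0.1000000, -0.7192391, -1.6828428, -0.8606605)
q + ½dt·q⊗(0,ω), renormalized = (-0.7060, 0.4927, -0.0168, -0.5085)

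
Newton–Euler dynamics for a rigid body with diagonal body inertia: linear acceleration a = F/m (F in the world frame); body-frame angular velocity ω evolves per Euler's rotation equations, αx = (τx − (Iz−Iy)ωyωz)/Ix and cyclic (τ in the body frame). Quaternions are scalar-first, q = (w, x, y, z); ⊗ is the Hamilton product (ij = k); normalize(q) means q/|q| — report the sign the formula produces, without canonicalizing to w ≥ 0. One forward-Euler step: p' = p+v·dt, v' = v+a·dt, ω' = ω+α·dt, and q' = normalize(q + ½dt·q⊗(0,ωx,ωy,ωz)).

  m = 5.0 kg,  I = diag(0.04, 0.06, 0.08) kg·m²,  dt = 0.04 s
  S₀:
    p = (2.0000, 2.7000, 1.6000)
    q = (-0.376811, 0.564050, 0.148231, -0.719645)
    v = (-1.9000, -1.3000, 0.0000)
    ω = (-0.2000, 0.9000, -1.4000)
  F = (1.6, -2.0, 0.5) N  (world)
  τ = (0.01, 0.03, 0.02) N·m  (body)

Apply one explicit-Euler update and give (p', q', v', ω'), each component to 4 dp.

new position p' = (1.9240, 2.6480, 1.6000)
v + (F/m)dt = (-1.8872, -1.3160, 0.0040)
α = I⁻¹(τ − ω×Iω) = (0.8800, 0.6867, 0.2950)
ω' = ω + α·dt = (-0.1648, 0.9275, -1.3882)
Hamilton product q⊗(0,ω) = (-1.0281009, 0.5155193, 0.5944691, 1.0648266)
q + ½dt·q⊗(0,ω), renormalized = (-0.3971, 0.5740, 0.1600, -0.6980)

p' = (1.9240, 2.6480, 1.6000)
q' = (-0.3971, 0.5740, 0.1600, -0.6980)
v' = (-1.8872, -1.3160, 0.0040)
ω' = (-0.1648, 0.9275, -1.3882)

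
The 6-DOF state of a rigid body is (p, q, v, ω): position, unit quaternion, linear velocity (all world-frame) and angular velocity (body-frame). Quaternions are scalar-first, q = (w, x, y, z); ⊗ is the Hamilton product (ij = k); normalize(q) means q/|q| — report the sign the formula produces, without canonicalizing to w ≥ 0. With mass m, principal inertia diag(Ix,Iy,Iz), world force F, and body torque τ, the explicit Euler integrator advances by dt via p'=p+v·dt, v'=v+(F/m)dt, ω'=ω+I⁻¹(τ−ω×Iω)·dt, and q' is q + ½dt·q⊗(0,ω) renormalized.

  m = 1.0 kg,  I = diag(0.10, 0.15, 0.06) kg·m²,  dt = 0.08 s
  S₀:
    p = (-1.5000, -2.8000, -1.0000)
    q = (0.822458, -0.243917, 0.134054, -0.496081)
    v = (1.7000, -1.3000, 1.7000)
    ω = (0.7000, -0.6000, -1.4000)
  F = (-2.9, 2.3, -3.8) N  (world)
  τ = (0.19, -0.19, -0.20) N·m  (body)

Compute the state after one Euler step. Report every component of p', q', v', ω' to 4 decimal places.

gyro term ω×Iω = (-0.0756, -0.0392, -0.0210)
α = I⁻¹(τ − ω×Iω) = (2.6560, -1.0053, -2.9833)
ω + α·dt = (0.9125, -0.6804, -1.6387)
2q̇ = q⊗(0,ω) = (-0.4433391, 0.0903964, -1.1822153, -1.0989288)
q' = normalize(q + ½dt·q⊗(0,ω)) = (0.8029, -0.2398, 0.0866, -0.5388)
p' = p + v·dt = (-1.3640, -2.9040, -0.8640)
v' = v + a·dt = (1.4680, -1.1160, 1.3960)

p' = (-1.3640, -2.9040, -0.8640)
q' = (0.8029, -0.2398, 0.0866, -0.5388)
v' = (1.4680, -1.1160, 1.3960)
ω' = (0.9125, -0.6804, -1.6387)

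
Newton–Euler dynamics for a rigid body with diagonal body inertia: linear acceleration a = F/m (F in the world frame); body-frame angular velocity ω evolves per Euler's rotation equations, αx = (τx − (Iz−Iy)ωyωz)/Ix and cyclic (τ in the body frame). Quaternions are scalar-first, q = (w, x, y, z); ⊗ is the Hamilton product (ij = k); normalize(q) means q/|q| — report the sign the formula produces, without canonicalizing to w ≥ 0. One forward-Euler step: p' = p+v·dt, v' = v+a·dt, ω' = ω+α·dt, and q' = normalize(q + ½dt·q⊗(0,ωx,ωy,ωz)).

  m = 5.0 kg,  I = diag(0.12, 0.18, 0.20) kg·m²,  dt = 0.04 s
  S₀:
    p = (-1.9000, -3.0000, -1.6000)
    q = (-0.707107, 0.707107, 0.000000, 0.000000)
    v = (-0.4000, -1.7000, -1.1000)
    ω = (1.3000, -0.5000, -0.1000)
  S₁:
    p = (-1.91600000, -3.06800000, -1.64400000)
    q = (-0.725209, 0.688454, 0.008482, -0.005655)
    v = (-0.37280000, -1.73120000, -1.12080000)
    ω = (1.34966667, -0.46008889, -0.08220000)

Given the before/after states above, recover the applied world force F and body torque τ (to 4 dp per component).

v₁ − v₀ = (0.02720000, -0.03120000, -0.02080000)
F = m·Δv/dt = (3.4000, -3.9000, -2.6000)
rate change Δω = (0.04966667, 0.03991111, 0.01780000)
applied torque τ = (0.1500, 0.1900, 0.0500)

F = (3.4000, -3.9000, -2.6000)
τ = (0.1500, 0.1900, 0.0500)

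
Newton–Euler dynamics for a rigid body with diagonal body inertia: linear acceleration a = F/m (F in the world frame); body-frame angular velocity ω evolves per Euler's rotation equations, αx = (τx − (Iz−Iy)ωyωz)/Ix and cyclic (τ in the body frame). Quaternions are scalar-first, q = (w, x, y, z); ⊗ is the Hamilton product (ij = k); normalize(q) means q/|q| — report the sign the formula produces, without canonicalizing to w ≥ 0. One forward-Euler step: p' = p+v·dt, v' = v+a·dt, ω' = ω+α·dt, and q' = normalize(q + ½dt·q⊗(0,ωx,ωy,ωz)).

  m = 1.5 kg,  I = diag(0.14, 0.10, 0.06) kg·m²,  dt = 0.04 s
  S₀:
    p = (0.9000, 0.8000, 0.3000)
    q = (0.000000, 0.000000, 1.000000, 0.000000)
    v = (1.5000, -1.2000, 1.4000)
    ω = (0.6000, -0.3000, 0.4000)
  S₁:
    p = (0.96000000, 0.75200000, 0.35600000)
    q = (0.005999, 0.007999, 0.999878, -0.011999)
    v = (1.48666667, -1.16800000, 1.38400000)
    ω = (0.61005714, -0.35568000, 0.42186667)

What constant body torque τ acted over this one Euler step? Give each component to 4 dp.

τ = (0.0400, -0.1200, 0.0400)

Δω = ω₁−ω₀ = (0.01005714, -0.05568000, 0.02186667)
ω₀×(Iω₀) = (0.0048, 0.0192, 0.0072)
τ = I·(Δω/dt) + ω₀×(Iω₀) = (0.0400, -0.1200, 0.0400)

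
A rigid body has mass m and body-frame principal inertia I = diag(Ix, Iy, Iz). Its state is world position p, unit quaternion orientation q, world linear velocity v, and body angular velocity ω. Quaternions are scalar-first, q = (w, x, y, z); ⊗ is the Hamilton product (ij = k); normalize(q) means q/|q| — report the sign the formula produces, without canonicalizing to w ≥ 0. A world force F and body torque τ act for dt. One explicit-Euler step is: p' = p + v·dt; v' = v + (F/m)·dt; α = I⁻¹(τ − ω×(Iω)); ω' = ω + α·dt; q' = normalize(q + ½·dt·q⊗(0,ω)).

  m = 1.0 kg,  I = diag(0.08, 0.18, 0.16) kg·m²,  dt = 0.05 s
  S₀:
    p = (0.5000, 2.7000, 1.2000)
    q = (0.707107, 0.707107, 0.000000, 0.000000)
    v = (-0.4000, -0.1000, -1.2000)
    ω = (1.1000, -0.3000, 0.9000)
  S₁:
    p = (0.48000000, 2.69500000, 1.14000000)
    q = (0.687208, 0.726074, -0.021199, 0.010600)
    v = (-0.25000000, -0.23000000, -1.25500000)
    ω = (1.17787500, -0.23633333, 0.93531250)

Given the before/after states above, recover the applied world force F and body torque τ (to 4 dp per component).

F = (3.0000, -2.6000, -1.1000)
τ = (0.1300, 0.1500, 0.0800)

ω₁ − ω₀ = (0.07787500, 0.06366667, 0.03531250)
gyro term ω₀×Iω₀ = (0.0054, -0.0792, -0.0330)
I·α + gyro = (0.1300, 0.1500, 0.0800)
Δv = v₁−v₀ = (0.15000000, -0.13000000, -0.05500000)
m·(v₁−v₀)/dt = (3.0000, -2.6000, -1.1000)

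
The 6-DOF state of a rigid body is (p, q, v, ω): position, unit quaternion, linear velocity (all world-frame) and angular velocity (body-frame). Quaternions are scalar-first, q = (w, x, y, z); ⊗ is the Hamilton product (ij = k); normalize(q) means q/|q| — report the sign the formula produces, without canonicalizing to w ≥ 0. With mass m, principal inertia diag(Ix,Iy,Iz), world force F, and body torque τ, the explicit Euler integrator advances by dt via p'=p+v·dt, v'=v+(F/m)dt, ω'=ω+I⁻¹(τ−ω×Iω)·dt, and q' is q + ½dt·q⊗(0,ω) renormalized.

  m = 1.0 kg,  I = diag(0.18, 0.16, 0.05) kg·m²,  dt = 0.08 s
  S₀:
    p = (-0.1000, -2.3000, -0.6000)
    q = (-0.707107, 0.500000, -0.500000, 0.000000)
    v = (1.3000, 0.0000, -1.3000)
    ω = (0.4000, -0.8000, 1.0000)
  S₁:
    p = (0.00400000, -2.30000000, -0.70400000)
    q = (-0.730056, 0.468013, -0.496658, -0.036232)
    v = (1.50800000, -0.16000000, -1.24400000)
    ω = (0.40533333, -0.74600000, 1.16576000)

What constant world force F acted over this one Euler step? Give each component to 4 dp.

velocity change Δv = (0.20800000, -0.16000000, 0.05600000)
F = m·Δv/dt = (2.6000, -2.0000, 0.7000)

F = (2.6000, -2.0000, 0.7000)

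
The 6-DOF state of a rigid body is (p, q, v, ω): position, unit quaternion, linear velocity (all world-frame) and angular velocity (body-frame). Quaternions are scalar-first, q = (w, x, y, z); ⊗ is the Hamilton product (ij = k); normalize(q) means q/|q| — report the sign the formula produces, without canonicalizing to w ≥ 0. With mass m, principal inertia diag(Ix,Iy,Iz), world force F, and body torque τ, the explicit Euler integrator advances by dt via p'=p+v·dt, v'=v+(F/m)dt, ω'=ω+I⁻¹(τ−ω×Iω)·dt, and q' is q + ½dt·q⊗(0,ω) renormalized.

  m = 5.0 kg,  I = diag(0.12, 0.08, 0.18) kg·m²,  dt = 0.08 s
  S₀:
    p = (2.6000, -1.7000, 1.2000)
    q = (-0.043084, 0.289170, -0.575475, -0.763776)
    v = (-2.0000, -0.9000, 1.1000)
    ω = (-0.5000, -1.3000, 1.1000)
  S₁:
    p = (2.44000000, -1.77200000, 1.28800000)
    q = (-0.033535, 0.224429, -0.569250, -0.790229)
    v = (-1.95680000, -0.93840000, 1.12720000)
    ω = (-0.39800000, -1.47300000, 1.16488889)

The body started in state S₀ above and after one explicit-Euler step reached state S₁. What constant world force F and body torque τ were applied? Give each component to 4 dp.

F = (2.7000, -2.4000, 1.7000)
τ = (0.0100, -0.1400, 0.1200)

velocity change Δv = (0.04320000, -0.03840000, 0.02720000)
F = m·Δv/dt = (2.7000, -2.4000, 1.7000)
rate change Δω = (0.10200000, -0.17300000, 0.06488889)
applied torque τ = (0.0100, -0.1400, 0.1200)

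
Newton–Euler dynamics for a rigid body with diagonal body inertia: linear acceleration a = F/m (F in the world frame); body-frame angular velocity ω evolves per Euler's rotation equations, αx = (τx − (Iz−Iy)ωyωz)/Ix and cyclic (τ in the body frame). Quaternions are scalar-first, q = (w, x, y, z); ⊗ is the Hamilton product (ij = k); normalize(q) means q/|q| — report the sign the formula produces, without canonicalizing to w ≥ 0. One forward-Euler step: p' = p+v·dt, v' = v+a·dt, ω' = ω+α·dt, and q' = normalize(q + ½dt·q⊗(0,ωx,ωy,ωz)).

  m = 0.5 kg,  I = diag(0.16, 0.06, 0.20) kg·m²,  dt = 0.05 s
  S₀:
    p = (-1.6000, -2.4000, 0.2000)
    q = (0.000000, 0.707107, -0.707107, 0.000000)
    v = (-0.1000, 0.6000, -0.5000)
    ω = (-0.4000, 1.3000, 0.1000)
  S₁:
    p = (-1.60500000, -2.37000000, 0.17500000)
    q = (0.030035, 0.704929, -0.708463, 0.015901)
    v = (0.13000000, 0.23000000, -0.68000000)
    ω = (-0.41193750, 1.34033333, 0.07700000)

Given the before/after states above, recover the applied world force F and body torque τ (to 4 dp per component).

Δω = ω₁−ω₀ = (-0.01193750, 0.04033333, -0.02300000)
applied torque τ = (-0.0200, 0.0500, -0.0400)
velocity change Δv = (0.23000000, -0.37000000, -0.18000000)
m·(v₁−v₀)/dt = (2.3000, -3.7000, -1.8000)

F = (2.3000, -3.7000, -1.8000)
τ = (-0.0200, 0.0500, -0.0400)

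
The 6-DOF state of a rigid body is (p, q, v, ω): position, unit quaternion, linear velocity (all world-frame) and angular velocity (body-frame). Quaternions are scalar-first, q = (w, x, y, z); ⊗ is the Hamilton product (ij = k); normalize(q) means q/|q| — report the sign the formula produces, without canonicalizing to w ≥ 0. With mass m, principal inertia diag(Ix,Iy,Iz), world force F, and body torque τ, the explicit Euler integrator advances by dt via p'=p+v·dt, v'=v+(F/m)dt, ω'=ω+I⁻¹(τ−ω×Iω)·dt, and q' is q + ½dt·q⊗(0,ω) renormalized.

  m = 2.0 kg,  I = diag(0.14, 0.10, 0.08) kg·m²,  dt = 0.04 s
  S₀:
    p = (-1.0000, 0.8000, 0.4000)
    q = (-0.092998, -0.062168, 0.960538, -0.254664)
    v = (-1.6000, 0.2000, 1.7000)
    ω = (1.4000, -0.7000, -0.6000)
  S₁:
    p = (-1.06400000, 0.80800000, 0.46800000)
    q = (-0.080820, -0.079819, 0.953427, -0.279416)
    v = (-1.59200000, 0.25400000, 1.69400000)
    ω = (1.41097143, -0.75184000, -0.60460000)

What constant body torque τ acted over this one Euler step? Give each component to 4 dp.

τ = (0.0300, -0.1800, 0.0300)

rate change Δω = (0.01097143, -0.05184000, -0.00460000)
gyro term ω₀×Iω₀ = (-0.0084, -0.0504, 0.0392)
τ = I·(Δω/dt) + ω₀×(Iω₀) = (0.0300, -0.1800, 0.0300)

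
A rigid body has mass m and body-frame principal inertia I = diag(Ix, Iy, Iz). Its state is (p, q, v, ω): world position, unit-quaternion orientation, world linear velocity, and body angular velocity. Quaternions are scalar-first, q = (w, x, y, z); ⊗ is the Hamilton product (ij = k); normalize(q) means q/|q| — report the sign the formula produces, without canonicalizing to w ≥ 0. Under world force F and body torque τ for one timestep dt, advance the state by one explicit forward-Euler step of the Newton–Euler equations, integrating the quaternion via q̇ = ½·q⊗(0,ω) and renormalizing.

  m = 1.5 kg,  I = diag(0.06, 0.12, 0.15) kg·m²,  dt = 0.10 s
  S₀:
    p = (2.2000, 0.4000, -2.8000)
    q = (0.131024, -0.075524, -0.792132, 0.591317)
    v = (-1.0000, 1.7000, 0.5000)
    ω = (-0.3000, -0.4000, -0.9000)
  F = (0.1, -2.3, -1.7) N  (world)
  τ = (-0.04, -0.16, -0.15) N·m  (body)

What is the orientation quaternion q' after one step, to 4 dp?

q⊗(0,ω) = (0.1926753, 0.9101384, -0.2977763, -0.3253516)
q' = normalize(q + ½dt·q⊗(0,ω)) = (0.1405, -0.0300, -0.8060, 0.5743)

q' = (0.1405, -0.0300, -0.8060, 0.5743)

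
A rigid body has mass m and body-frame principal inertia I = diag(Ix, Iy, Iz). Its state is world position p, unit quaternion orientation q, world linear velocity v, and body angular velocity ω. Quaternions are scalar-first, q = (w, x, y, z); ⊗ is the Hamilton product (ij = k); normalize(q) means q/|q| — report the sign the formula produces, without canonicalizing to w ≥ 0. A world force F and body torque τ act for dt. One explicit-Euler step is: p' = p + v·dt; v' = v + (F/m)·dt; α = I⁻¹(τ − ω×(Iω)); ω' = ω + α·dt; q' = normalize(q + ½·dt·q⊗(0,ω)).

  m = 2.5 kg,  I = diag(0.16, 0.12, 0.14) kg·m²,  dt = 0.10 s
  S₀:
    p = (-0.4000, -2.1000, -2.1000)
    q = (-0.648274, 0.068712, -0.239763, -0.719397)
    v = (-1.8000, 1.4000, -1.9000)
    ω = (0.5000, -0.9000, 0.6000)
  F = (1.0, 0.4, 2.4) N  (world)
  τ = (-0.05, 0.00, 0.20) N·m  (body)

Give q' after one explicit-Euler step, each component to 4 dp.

q' = (-0.6381, 0.0129, -0.2302, -0.7346)

q⊗(0,ω) = (0.1814955, -1.1154521, 0.1825209, -0.3309237)
q + ½dt·q⊗(0,ω), renormalized = (-0.6381, 0.0129, -0.2302, -0.7346)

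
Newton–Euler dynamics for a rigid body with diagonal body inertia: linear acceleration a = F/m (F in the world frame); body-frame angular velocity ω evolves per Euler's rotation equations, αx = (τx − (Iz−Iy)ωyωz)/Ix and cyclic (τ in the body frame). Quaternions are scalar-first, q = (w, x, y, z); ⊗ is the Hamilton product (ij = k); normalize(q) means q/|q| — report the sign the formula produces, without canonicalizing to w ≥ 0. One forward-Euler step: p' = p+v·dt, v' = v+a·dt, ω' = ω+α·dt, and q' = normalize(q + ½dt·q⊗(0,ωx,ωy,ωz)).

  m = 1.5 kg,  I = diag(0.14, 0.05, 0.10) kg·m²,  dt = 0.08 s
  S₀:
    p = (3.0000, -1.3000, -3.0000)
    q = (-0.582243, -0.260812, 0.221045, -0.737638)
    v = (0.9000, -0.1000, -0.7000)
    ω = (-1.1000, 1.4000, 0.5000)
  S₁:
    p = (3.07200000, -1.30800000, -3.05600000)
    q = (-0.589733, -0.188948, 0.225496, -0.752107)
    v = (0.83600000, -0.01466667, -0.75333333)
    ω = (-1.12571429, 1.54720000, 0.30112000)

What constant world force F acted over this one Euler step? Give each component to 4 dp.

F = (-1.2000, 1.6000, -1.0000)

velocity change Δv = (-0.06400000, 0.08533333, -0.05333333)
applied force F = (-1.2000, 1.6000, -1.0000)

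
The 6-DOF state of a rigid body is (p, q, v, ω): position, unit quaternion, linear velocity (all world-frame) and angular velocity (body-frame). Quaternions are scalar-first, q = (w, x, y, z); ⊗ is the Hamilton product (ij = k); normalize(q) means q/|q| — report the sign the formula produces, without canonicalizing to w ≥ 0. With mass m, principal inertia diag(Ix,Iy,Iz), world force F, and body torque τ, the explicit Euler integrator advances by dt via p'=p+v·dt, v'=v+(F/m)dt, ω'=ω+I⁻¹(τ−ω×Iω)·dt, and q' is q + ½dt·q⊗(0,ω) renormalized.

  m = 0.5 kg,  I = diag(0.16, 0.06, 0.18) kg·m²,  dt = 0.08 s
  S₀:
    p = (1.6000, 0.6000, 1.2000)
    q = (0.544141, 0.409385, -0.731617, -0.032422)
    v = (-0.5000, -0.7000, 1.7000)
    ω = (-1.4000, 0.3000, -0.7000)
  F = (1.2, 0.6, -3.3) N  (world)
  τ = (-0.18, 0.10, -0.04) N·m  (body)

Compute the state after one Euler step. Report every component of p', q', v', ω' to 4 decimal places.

p' = (1.5600, 0.5440, 1.3360)
q' = (0.5738, 0.3990, -0.7104, -0.0835)
v' = (-0.3080, -0.6040, 1.1720)
ω' = (-1.4774, 0.4595, -0.7364)

new position p' = (1.5600, 0.5440, 1.3360)
new velocity v' = (-0.3080, -0.6040, 1.1720)
(τ − ω×Iω)/I = (-0.9675, 1.9933, -0.4556)
ω + α·dt = (-1.4774, 0.4595, -0.7364)
Hamilton product q⊗(0,ω) = (0.7699287, -0.2399389, 0.4952026, -1.2823470)
q + ½dt·q⊗(0,ω), renormalized = (0.5738, 0.3990, -0.7104, -0.0835)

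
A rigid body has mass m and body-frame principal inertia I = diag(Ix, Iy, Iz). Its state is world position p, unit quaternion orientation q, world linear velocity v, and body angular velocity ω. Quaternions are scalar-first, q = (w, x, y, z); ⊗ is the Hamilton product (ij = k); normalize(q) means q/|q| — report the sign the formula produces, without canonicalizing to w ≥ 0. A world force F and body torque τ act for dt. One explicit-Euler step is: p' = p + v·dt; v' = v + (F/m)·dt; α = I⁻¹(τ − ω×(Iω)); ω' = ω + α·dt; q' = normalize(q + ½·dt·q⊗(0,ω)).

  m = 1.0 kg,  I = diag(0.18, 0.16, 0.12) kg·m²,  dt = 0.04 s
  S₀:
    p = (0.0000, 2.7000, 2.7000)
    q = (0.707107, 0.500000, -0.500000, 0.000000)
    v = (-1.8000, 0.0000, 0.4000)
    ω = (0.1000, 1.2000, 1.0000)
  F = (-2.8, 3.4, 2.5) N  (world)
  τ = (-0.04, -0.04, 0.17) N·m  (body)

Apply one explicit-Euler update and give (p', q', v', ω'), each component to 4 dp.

p' = (-0.0720, 2.7000, 2.7160)
q' = (0.7178, 0.4912, -0.4928, 0.0271)
v' = (-1.9120, 0.1360, 0.5000)
ω' = (0.1018, 1.1885, 1.0575)

ω×(Iω) gyroscopic = (-0.0480, 0.0060, -0.0024)
angular accel α = (0.0444, -0.2875, 1.4367)
ω' = ω + α·dt = (0.1018, 1.1885, 1.0575)
Hamilton product q⊗(0,ω) = (0.5500000, -0.4292893, 0.3485284, 1.3571070)
q + ½dt·q⊗(0,ω), renormalized = (0.7178, 0.4912, -0.4928, 0.0271)
p' = p + v·dt = (-0.0720, 2.7000, 2.7160)
v + (F/m)dt = (-1.9120, 0.1360, 0.5000)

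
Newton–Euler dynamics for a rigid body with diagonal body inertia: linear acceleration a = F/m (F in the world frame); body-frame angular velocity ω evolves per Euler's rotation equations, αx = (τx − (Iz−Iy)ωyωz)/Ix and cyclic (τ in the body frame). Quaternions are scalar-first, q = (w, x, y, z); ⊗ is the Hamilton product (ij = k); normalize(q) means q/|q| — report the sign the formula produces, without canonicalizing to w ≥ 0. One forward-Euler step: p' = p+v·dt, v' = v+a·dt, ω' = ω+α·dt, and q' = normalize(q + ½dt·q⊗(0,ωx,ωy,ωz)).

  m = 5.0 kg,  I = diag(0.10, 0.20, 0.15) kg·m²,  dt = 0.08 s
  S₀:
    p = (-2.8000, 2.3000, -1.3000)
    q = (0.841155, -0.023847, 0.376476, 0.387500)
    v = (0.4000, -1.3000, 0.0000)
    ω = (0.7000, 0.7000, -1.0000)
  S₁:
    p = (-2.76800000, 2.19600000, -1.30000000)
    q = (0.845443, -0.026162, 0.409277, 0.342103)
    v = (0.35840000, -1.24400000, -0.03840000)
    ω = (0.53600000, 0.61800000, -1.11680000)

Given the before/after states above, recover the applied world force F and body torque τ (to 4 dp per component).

rate change Δω = (-0.16400000, -0.08200000, -0.11680000)
gyro term ω₀×Iω₀ = (0.0350, 0.0350, 0.0490)
I·α + gyro = (-0.1700, -0.1700, -0.1700)
Δv = v₁−v₀ = (-0.04160000, 0.05600000, -0.03840000)
F = m·Δv/dt = (-2.6000, 3.5000, -2.4000)

F = (-2.6000, 3.5000, -2.4000)
τ = (-0.1700, -0.1700, -0.1700)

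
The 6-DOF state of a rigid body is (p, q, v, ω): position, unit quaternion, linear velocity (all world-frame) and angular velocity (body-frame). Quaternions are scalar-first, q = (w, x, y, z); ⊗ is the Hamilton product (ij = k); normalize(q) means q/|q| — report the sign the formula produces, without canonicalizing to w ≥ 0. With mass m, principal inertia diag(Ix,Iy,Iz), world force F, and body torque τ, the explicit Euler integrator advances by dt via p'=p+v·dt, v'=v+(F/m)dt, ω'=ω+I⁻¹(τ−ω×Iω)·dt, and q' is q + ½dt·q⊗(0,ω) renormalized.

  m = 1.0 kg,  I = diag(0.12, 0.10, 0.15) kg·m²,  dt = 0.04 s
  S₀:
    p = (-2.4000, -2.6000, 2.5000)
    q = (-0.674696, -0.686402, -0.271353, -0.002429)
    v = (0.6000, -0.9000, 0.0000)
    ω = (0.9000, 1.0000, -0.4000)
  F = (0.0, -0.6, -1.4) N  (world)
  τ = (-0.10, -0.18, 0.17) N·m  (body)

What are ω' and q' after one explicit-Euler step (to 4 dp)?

ω' = (0.8733, 0.9237, -0.3499)
q' = (-0.6567, -0.6961, -0.2903, -0.0059)

ω×(Iω) gyroscopic = (-0.0200, 0.0108, -0.0180)
α = I⁻¹(τ − ω×Iω) = (-0.6667, -1.9080, 1.2533)
ω' = ω + α·dt = (0.8733, 0.9237, -0.3499)
q⊗(0,ω) = (0.8881432, -0.4962562, -0.9514429, -0.1723059)
updated quaternion q' = (-0.6567, -0.6961, -0.2903, -0.0059)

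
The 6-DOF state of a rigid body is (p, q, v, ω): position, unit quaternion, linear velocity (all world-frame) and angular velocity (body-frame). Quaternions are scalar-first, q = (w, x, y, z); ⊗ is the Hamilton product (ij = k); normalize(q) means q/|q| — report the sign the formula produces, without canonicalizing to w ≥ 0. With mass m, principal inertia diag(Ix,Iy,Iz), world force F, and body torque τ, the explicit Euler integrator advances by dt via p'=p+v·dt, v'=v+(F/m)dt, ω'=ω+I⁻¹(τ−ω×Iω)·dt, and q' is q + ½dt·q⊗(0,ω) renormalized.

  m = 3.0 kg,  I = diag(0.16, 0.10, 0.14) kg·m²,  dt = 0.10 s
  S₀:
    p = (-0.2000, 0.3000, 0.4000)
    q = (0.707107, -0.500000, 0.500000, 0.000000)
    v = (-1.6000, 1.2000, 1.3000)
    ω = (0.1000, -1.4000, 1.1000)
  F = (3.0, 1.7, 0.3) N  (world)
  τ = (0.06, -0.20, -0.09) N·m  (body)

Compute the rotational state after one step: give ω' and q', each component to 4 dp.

ω' = (0.1760, -1.6022, 1.0297)
q' = (0.7417, -0.4671, 0.4761, 0.0711)

(τ − ω×Iω)/I = (0.7600, -2.0220, -0.7029)
ω' = ω + α·dt = (0.1760, -1.6022, 1.0297)
q⊗(0,ω) = (0.7500000, 0.6207107, -0.4399498, 1.4278177)
updated quaternion q' = (0.7417, -0.4671, 0.4761, 0.0711)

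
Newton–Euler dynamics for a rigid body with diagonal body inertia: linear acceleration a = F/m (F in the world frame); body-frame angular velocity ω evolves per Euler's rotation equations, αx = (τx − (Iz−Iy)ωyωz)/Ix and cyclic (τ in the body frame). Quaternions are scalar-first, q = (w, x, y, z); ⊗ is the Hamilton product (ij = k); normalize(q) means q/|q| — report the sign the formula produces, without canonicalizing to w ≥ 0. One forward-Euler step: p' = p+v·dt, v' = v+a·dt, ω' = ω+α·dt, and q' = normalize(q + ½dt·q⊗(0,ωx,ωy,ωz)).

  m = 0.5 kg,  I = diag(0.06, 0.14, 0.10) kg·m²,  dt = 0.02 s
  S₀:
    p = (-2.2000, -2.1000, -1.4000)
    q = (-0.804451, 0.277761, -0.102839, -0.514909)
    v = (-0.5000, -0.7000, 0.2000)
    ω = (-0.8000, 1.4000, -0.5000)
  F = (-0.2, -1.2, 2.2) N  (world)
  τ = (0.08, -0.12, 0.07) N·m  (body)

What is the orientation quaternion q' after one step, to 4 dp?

Hamilton product q⊗(0,ω) = (0.1087289, 1.4158529, -0.5754237, 0.7088197)
updated quaternion q' = (-0.8032, 0.2919, -0.1086, -0.5077)

q' = (-0.8032, 0.2919, -0.1086, -0.5077)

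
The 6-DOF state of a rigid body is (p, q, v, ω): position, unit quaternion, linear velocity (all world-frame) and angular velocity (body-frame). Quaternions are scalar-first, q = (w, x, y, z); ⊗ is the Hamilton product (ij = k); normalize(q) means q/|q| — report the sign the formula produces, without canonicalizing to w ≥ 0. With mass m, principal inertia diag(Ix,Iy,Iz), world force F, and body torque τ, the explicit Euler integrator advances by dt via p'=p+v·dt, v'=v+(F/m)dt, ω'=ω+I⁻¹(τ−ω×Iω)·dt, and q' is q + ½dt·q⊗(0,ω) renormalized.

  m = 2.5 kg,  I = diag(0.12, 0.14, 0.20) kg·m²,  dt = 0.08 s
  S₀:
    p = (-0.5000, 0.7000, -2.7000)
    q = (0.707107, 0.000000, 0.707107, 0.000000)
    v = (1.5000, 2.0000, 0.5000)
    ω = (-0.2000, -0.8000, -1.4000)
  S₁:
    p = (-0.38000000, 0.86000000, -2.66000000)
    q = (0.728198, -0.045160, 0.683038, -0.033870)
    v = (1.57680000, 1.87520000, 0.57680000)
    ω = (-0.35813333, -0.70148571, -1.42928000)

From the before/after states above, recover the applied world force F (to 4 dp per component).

F = (2.4000, -3.9000, 2.4000)

Δv = v₁−v₀ = (0.07680000, -0.12480000, 0.07680000)
F = m·Δv/dt = (2.4000, -3.9000, 2.4000)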